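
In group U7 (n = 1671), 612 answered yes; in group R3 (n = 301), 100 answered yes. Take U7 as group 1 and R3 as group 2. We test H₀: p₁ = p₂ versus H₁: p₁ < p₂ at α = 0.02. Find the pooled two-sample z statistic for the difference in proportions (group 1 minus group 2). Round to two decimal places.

z = 1.13

p̂₁ = 612/1671 = 0.3662, p̂₂ = 100/301 = 0.3322.
Pooled p̂ = (612+100)/(1671+301) = 712/1972 = 0.3611.
SE = √(0.230694 × 0.0039207) = 0.0301.
z = (0.3662 − 0.3322)/0.0301 = 0.0340/0.0301 = 1.13.
p-value = P(Z < 1.131) ≈ 0.8710, so at α = 0.02 we fail to reject H₀.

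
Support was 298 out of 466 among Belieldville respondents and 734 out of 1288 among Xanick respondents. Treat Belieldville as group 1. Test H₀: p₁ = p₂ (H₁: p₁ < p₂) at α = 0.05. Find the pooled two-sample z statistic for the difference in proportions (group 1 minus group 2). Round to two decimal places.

z = 2.62

p̂₁ = 298/466 ≈ 0.6395, p̂₂ = 734/1288 ≈ 0.5699.
Pooled p̂ = (298+734)/(466+1288) = 1032/1754 = 0.5884.
SE = √(p̂(1−p̂)(1/n₁+1/n₂)) = √(0.5884·0.4116·0.00292232) = √(0.000707759) = 0.0266.
z = (0.6395 − 0.5699)/0.0266 = 0.0696/0.0266 = 2.62.
p-value = P(Z < 2.617) ≈ 0.9956; since p > α = 0.05, fail to reject H₀.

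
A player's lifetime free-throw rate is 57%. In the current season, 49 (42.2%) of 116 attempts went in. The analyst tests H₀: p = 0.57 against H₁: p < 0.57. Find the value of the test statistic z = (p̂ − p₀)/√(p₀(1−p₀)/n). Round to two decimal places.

z = -3.21

p̂ = 49/116 ≈ 0.4224.
SE = √(p₀(1−p₀)/n) = √(0.2451/116) = 0.0460.
z = (0.4224 − 0.57)/0.0460 = -0.1476/0.0460 = -3.21.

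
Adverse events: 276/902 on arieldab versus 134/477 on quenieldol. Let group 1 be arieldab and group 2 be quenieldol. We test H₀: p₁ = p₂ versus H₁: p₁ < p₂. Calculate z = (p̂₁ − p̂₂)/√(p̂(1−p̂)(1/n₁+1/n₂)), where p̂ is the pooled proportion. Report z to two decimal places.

z = 0.97

p̂₁ = 276/902 ≈ 0.3060, p̂₂ = 134/477 ≈ 0.2809.
Pooled p̂ = (276+134)/(902+477) = 410/1379 = 0.2973.
SE = √(p̂(1−p̂)(1/n₁+1/n₂)) = √(0.2973·0.7027·0.00320508) = √(0.000669605) = 0.0259.
z = (0.3060 − 0.2809)/0.0259 = 0.0251/0.0259 = 0.97.
p-value = P(Z < 0.969) ≈ 0.8336.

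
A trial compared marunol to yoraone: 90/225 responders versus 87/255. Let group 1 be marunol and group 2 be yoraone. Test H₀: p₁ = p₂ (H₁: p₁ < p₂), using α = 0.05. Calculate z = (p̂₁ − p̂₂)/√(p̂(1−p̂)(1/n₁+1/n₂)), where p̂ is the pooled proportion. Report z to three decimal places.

p̂₁ = 90/225 = 0.40000, p̂₂ = 87/255 = 0.34118.
Pooled p̂ = (90+87)/(225+255) = 177/480 = 0.36875.
SE = √(p̂(1−p̂)(1/n₁+1/n₂)) = √(0.36875·0.63125·0.00836601) = √(0.00194739) = 0.04413.
z = (0.40000 − 0.34118)/0.04413 = 0.05882/0.04413 = 1.333.
p-value = P(Z < 1.333) ≈ 0.9087; since p > α = 0.05, fail to reject H₀.

z = 1.333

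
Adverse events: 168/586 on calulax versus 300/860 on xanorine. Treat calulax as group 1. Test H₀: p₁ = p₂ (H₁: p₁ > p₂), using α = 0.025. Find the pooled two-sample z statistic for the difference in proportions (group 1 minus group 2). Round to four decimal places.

z = -2.4798

p̂₁ = 168/586 ≈ 0.286689, p̂₂ = 300/860 ≈ 0.348837.
Pooled p̂ = (168+300)/(586+860) = 468/1446 = 0.323651.
SE = √(p̂(1−p̂)(1/n₁+1/n₂)) = √(0.323651·0.676349·0.00286928) = √(0.000628088) = 0.025062.
z = (0.286689 − 0.348837)/0.025062 = -0.062148/0.025062 = -2.4798.
p-value = P(Z > -2.480) ≈ 0.9934, so at α = 0.025 we fail to reject H₀.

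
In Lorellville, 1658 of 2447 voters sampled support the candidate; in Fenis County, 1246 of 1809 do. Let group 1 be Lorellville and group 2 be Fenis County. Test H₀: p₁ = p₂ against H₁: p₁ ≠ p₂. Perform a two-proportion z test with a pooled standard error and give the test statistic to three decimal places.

z = -0.777

p̂₁ = 1658/2447 ≈ 0.67756, p̂₂ = 1246/1809 ≈ 0.68878.
Pooled p̂ = (1658+1246)/(2447+1809) = 2904/4256 = 0.68233.
SE = √(p̂(1−p̂)(1/n₁+1/n₂)) = √(0.68233·0.31767·0.000961455) = √(0.000208401) = 0.01444.
z = (0.67756 − 0.68878)/0.01444 = -0.01122/0.01444 = -0.777.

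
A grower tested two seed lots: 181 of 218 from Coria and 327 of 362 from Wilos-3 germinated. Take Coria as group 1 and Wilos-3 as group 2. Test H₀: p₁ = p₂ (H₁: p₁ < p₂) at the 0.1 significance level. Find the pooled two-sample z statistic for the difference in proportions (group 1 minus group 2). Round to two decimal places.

p̂₁ = 181/218 ≈ 0.8303, p̂₂ = 327/362 ≈ 0.9033.
Pooled p̂ = (181+327)/(218+362) = 508/580 = 0.8759.
SE = √(0.108728 × 0.00734959) = 0.0283.
z = (0.8303 − 0.9033)/0.0283 = -0.0730/0.0283 = -2.58.
p-value = P(Z < -2.584) ≈ 0.0049, so at α = 0.1 we reject H₀.

z = -2.58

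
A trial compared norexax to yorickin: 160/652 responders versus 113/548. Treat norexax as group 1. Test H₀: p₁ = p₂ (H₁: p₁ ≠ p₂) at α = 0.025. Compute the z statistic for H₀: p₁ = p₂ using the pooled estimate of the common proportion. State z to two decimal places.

p̂₁ = 160/652 = 0.2454, p̂₂ = 113/548 = 0.2062.
Pooled p̂ = (160+113)/(652+548) = 273/1200 = 0.2275.
SE = √(0.175744 × 0.00335856) = 0.0243.
z = (0.2454 − 0.2062)/0.0243 = 0.0392/0.0243 = 1.61.
Two-sided p-value ≈ 2·Φ(−1.613) = 0.1067; since p > α = 0.025, fail to reject H₀.

z = 1.61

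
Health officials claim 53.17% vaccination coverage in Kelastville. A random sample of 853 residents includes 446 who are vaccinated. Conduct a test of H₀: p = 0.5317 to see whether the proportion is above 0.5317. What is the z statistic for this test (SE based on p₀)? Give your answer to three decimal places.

p̂ = 446/853 ≈ 0.52286.
SE = √(p₀(1−p₀)/n) = √(0.249/853) = 0.01709.
z = (0.52286 − 0.5317)/0.01709 = -0.00884/0.01709 = -0.517.

z = -0.517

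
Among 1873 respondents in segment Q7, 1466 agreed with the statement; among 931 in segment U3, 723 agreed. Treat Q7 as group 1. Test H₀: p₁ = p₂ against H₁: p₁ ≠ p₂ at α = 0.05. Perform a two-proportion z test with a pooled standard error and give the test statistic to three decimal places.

z = 0.369

p̂₁ = 1466/1873 = 0.78270, p̂₂ = 723/931 = 0.77658.
Pooled p̂ = (1466+723)/(1873+931) = 2189/2804 = 0.78067.
SE = √(0.171224 × 0.00160802) = 0.01659.
z = (0.78270 − 0.77658)/0.01659 = 0.00612/0.01659 = 0.369.
Two-sided p-value ≈ 2·Φ(−0.369) = 0.7124; since p > α = 0.05, fail to reject H₀.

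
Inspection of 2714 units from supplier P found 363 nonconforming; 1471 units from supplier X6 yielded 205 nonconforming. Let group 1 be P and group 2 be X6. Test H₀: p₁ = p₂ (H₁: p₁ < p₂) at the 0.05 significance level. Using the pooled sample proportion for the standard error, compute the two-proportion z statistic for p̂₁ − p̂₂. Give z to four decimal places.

p̂₁ = 363/2714 = 0.133751, p̂₂ = 205/1471 = 0.139361.
Pooled p̂ = (363+205)/(2714+1471) = 568/4185 = 0.135723.
SE = √(p̂(1−p̂)(1/n₁+1/n₂)) = √(0.135723·0.864277·0.00104827) = √(0.000122964) = 0.011089.
z = (0.133751 − 0.139361)/0.011089 = -0.005610/0.011089 = -0.5059.
p-value = P(Z < -0.506) ≈ 0.3065; since p > α = 0.05, fail to reject H₀.

z = -0.5059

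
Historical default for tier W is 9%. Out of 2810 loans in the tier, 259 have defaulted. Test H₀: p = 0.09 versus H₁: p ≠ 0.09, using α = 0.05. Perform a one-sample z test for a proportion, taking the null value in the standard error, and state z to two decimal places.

z = 0.40

p̂ = 259/2810 = 0.09217.
Under H₀, SE = √(0.09·0.91/2810) = √(2.91459e-05) = 0.00540.
z = (0.09217 − 0.09)/0.00540 = 0.00217/0.00540 = 0.40.
p-value = 2·P(Z > 0.402) ≈ 0.6876; since p > α = 0.05, fail to reject H₀.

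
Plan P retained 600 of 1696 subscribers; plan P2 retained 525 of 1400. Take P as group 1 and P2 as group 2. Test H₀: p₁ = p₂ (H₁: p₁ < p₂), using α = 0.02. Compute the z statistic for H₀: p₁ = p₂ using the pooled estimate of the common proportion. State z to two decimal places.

z = -1.22

p̂₁ = 600/1696 ≈ 0.3538, p̂₂ = 525/1400 ≈ 0.3750.
Pooled p̂ = (600+525)/(1696+1400) = 1125/3096 = 0.3634.
SE = √(p̂(1−p̂)(1/n₁+1/n₂)) = √(0.3634·0.6366·0.00130391) = √(0.000301637) = 0.0174.
z = (0.3538 − 0.3750)/0.0174 = -0.0212/0.0174 = -1.22.
p-value = P(Z < -1.222) ≈ 0.1108, so at α = 0.02 we fail to reject H₀.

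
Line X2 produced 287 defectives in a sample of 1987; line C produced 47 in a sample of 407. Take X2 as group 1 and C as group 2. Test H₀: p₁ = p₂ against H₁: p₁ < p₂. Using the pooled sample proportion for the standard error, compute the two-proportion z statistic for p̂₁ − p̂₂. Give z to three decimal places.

z = 1.536

p̂₁ = 287/1987 ≈ 0.14444, p̂₂ = 47/407 ≈ 0.11548.
Pooled p̂ = (287+47)/(1987+407) = 334/2394 = 0.13952.
SE = √(p̂(1−p̂)(1/n₁+1/n₂)) = √(0.13952·0.86048·0.00296027) = √(0.000355384) = 0.01885.
z = (0.14444 − 0.11548)/0.01885 = 0.02896/0.01885 = 1.536.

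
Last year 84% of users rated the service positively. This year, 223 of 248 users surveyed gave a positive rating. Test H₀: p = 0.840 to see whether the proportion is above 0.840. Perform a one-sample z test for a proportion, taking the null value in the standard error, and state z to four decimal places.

z = 2.5427

p̂ = 223/248 = 0.899194.
SE = √(p₀(1−p₀)/n) = √(0.1344/248) = 0.023280.
z = (0.899194 − 0.84)/0.023280 = 0.059194/0.023280 = 2.5427.
p-value = P(Z > 2.543) ≈ 0.0055.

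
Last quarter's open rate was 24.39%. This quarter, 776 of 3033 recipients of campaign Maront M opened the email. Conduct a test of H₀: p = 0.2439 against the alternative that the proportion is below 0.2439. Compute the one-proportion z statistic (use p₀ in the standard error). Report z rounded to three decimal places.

p̂ = 776/3033 = 0.255852.
SE = √(p₀(1−p₀)/n) = √(0.18441/3033) = 0.007798.
z = (0.255852 − 0.2439)/0.007798 = 0.011952/0.007798 = 1.533.
p-value = P(Z < 1.533) ≈ 0.9373.

z = 1.533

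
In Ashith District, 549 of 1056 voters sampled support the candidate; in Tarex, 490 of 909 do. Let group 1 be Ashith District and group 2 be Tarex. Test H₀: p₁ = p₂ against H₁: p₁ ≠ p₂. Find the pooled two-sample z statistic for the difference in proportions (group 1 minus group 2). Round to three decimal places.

z = -0.849

p̂₁ = 549/1056 ≈ 0.51989, p̂₂ = 490/909 ≈ 0.53905.
Pooled p̂ = (549+490)/(1056+909) = 1039/1965 = 0.52875.
SE = √(p̂(1−p̂)(1/n₁+1/n₂)) = √(0.52875·0.47125·0.00204708) = √(0.000510078) = 0.02258.
z = (0.51989 − 0.53905)/0.02258 = -0.01916/0.02258 = -0.849.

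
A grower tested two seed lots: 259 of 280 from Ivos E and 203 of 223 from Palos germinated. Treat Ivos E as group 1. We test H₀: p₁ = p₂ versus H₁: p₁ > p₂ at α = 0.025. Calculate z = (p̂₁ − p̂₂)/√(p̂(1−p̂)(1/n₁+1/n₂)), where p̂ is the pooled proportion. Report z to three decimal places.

z = 0.598

p̂₁ = 259/280 = 0.92500, p̂₂ = 203/223 = 0.91031.
Pooled p̂ = (259+203)/(280+223) = 462/503 = 0.91849.
SE = √(0.0748669 × 0.00805573) = 0.02456.
z = (0.92500 − 0.91031)/0.02456 = 0.01469/0.02456 = 0.598.
p-value = P(Z > 0.598) ≈ 0.2749, so at α = 0.025 we fail to reject H₀.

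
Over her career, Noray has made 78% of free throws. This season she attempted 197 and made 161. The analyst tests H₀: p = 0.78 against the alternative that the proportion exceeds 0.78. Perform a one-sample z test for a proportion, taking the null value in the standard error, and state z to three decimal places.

p̂ = 161/197 = 0.817259.
SE = √(p₀(1−p₀)/n) = √(0.1716/197) = 0.029514.
z = (0.817259 − 0.78)/0.029514 = 0.037259/0.029514 = 1.262.
p-value = P(Z > 1.262) ≈ 0.1034.

z = 1.262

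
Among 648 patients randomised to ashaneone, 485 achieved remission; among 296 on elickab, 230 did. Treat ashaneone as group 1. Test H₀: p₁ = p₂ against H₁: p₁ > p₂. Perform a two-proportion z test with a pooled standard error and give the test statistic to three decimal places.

z = -0.950

p̂₁ = 485/648 ≈ 0.74846, p̂₂ = 230/296 ≈ 0.77703.
Pooled p̂ = (485+230)/(648+296) = 715/944 = 0.75742.
SE = √(0.183737 × 0.00492159) = 0.03007.
z = (0.74846 − 0.77703)/0.03007 = -0.02857/0.03007 = -0.950.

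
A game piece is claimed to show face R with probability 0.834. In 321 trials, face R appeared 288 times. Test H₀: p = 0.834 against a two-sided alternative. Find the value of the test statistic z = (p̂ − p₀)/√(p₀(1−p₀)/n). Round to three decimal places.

z = 3.043

p̂ = 288/321 = 0.89720.
Standard error under H₀: √(0.834×0.166/321) = 0.02077.
z = (0.89720 − 0.834)/0.02077 = 0.06320/0.02077 = 3.043.
p-value = 2·P(Z > 3.043) ≈ 0.0023.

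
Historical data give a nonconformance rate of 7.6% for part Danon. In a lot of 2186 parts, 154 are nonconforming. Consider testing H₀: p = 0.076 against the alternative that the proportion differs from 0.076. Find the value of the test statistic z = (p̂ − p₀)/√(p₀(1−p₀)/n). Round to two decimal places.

p̂ = 154/2186 ≈ 0.0704.
Standard error under H₀: √(0.076×0.924/2186) = 0.0057.
z = (0.0704 − 0.076)/0.0057 = -0.0056/0.0057 = -0.98.

z = -0.98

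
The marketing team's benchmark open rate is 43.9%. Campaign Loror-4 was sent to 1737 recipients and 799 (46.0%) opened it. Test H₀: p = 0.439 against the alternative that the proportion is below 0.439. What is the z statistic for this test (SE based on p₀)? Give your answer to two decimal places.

p̂ = 799/1737 = 0.4600.
Standard error under H₀: √(0.439×0.561/1737) = 0.0119.
z = (0.4600 − 0.439)/0.0119 = 0.0210/0.0119 = 1.76.

z = 1.76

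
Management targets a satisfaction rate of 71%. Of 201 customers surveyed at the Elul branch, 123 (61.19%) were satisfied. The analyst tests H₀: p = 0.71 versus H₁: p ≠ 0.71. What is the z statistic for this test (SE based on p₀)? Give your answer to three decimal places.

z = -3.064

p̂ = 123/201 ≈ 0.611940.
Under H₀, SE = √(0.71·0.29/201) = √(0.00102438) = 0.032006.
z = (0.611940 − 0.71)/0.032006 = -0.098060/0.032006 = -3.064.
p-value = 2·P(Z > 3.064) ≈ 0.0022.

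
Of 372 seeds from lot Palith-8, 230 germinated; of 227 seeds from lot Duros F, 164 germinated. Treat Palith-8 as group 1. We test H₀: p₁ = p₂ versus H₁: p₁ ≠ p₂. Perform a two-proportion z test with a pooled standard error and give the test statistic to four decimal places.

p̂₁ = 230/372 ≈ 0.618280, p̂₂ = 164/227 ≈ 0.722467.
Pooled p̂ = (230+164)/(372+227) = 394/599 = 0.657763.
SE = √(p̂(1−p̂)(1/n₁+1/n₂)) = √(0.657763·0.342237·0.00709346) = √(0.00159681) = 0.039960.
z = (0.618280 − 0.722467)/0.039960 = -0.104187/0.039960 = -2.6073.

z = -2.6073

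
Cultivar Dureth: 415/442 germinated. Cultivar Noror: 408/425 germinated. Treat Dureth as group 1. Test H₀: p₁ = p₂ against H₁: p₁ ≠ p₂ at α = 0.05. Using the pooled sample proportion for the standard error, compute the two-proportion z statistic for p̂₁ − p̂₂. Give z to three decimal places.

p̂₁ = 415/442 = 0.93891, p̂₂ = 408/425 = 0.96000.
Pooled p̂ = (415+408)/(442+425) = 823/867 = 0.94925.
SE = √(0.0481742 × 0.00461538) = 0.01491.
z = (0.93891 − 0.96000)/0.01491 = -0.02109/0.01491 = -1.414.
p-value = 2·P(Z > 1.414) ≈ 0.1573; since p > α = 0.05, fail to reject H₀.

z = -1.414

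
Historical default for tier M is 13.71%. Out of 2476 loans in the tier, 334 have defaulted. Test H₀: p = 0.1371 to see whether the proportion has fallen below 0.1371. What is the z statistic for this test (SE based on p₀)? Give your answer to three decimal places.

z = -0.319

p̂ = 334/2476 = 0.134895.
Under H₀, SE = √(0.1371·0.8629/2476) = √(4.77801e-05) = 0.006912.
z = (0.134895 − 0.1371)/0.006912 = -0.002205/0.006912 = -0.319.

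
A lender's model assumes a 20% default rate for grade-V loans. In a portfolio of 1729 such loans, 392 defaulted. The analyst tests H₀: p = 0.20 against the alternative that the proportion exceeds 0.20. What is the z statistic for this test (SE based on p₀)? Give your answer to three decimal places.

p̂ = 392/1729 = 0.22672.
SE = √(p₀(1−p₀)/n) = √(0.16/1729) = 0.00962.
z = (0.22672 − 0.2)/0.00962 = 0.02672/0.00962 = 2.778.
p-value = P(Z > 2.778) ≈ 0.0027.

z = 2.778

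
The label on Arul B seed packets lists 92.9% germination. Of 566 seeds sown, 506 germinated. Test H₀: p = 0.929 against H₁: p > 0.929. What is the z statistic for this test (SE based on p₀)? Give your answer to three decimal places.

p̂ = 506/566 = 0.893993.
Under H₀, SE = √(0.929·0.071/566) = √(0.000116535) = 0.010795.
z = (0.893993 − 0.929)/0.010795 = -0.035007/0.010795 = -3.243.

z = -3.243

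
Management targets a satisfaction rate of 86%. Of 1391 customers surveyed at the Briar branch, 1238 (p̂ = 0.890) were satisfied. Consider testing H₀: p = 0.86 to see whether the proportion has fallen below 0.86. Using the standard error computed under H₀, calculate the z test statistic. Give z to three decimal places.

z = 3.225

p̂ = 1238/1391 = 0.890007.
SE = √(p₀(1−p₀)/n) = √(0.1204/1391) = 0.009304.
z = (0.890007 − 0.86)/0.009304 = 0.030007/0.009304 = 3.225.
p-value = P(Z < 3.225) ≈ 0.9994.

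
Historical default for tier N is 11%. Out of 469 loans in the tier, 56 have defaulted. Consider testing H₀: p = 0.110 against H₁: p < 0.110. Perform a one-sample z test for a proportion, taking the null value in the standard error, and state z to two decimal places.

z = 0.65

p̂ = 56/469 = 0.1194.
SE = √(p₀(1−p₀)/n) = √(0.0979/469) = 0.0144.
z = (0.1194 − 0.11)/0.0144 = 0.0094/0.0144 = 0.65.
p-value = P(Z < 0.651) ≈ 0.7424.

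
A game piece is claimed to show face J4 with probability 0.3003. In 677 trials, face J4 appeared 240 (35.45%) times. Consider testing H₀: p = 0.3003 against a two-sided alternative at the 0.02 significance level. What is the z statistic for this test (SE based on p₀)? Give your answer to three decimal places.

p̂ = 240/677 ≈ 0.35451.
SE = √(p₀(1−p₀)/n) = √(0.21012/677) = 0.01762.
z = (0.35451 − 0.3003)/0.01762 = 0.05421/0.01762 = 3.077.
Two-sided p-value ≈ 2·Φ(−3.077) = 0.0021. With α = 0.02, reject H₀.

z = 3.077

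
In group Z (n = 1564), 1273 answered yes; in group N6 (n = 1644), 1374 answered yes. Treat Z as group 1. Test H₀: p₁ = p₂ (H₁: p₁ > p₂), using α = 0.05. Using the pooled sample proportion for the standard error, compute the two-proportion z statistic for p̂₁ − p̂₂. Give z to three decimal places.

p̂₁ = 1273/1564 ≈ 0.81394, p̂₂ = 1374/1644 ≈ 0.83577.
Pooled p̂ = (1273+1374)/(1564+1644) = 2647/3208 = 0.82512.
SE = √(0.144294 × 0.00124766) = 0.01342.
z = (0.81394 − 0.83577)/0.01342 = -0.02183/0.01342 = -1.627.
p-value = P(Z > -1.627) ≈ 0.9481, so at α = 0.05 we fail to reject H₀.

z = -1.627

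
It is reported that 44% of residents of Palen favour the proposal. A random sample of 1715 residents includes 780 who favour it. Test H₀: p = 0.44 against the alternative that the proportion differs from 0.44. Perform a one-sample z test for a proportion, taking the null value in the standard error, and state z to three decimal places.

p̂ = 780/1715 = 0.454810.
SE = √(p₀(1−p₀)/n) = √(0.2464/1715) = 0.011986.
z = (0.454810 − 0.44)/0.011986 = 0.014810/0.011986 = 1.236.
p-value = 2·P(Z > 1.236) ≈ 0.2166.

z = 1.236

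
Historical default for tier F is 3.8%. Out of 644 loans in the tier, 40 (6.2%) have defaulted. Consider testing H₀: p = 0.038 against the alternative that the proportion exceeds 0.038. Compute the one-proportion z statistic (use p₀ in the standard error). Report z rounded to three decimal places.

p̂ = 40/644 ≈ 0.062112.
Standard error under H₀: √(0.038×0.962/644) = 0.007534.
z = (0.062112 − 0.038)/0.007534 = 0.024112/0.007534 = 3.200.
p-value = P(Z > 3.200) ≈ 0.0007.

z = 3.200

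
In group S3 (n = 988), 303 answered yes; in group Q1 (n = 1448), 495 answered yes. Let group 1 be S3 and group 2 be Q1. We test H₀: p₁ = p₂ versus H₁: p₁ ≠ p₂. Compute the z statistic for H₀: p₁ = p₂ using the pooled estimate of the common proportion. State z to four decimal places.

p̂₁ = 303/988 ≈ 0.306680, p̂₂ = 495/1448 ≈ 0.341851.
Pooled p̂ = (303+495)/(988+1448) = 798/2436 = 0.327586.
SE = √(0.220273 × 0.00170275) = 0.019367.
z = (0.306680 − 0.341851)/0.019367 = -0.035171/0.019367 = -1.8160.
p-value = 2·P(Z > 1.816) ≈ 0.0694.

z = -1.8160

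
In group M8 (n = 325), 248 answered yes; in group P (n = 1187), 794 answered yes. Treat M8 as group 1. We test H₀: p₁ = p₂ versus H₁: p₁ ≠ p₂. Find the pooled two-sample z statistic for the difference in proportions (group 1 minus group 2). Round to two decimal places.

z = 3.25

p̂₁ = 248/325 ≈ 0.7631, p̂₂ = 794/1187 ≈ 0.6689.
Pooled p̂ = (248+794)/(325+1187) = 1042/1512 = 0.6892.
SE = √(0.214221 × 0.00391938) = 0.0290.
z = (0.7631 − 0.6689)/0.0290 = 0.0942/0.0290 = 3.25.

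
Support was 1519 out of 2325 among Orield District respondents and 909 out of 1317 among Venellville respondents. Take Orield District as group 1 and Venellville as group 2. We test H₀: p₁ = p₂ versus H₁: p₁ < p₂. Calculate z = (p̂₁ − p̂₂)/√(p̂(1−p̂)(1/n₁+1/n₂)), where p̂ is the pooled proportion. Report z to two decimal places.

z = -2.27

p̂₁ = 1519/2325 = 0.65333, p̂₂ = 909/1317 = 0.69021.
Pooled p̂ = (1519+909)/(2325+1317) = 2428/3642 = 0.66667.
SE = √(p̂(1−p̂)(1/n₁+1/n₂)) = √(0.66667·0.33333·0.00118941) = √(0.000264313) = 0.01626.
z = (0.65333 − 0.69021)/0.01626 = -0.03688/0.01626 = -2.27.
p-value = P(Z < -2.268) ≈ 0.0117.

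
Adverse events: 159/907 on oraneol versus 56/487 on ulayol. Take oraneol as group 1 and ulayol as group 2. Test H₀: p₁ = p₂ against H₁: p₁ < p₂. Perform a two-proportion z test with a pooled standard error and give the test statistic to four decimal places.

z = 2.9726

p̂₁ = 159/907 = 0.1753032, p̂₂ = 56/487 = 0.1149897.
Pooled p̂ = (159+56)/(907+487) = 215/1394 = 0.1542324.
SE = √(p̂(1−p̂)(1/n₁+1/n₂)) = √(0.1542324·0.8457676·0.00315592) = √(0.000411674) = 0.0202897.
z = (0.1753032 − 0.1149897)/0.0202897 = 0.0603135/0.0202897 = 2.9726.
p-value = P(Z < 2.973) ≈ 0.9985.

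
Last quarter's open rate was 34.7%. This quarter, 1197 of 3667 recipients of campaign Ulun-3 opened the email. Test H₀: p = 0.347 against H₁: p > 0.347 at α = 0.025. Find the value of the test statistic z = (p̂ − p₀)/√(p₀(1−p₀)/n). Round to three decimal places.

p̂ = 1197/3667 ≈ 0.326425.
Under H₀, SE = √(0.347·0.653/3667) = √(6.17919e-05) = 0.007861.
z = (0.326425 − 0.347)/0.007861 = -0.020575/0.007861 = -2.617.
p-value = P(Z > -2.617) ≈ 0.9956, so at α = 0.025 we fail to reject H₀.

z = -2.617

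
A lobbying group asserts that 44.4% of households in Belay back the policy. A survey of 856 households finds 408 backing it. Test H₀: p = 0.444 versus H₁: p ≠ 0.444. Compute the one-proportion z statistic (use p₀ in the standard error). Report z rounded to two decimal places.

p̂ = 408/856 ≈ 0.4766.
Standard error under H₀: √(0.444×0.556/856) = 0.0170.
z = (0.4766 − 0.444)/0.0170 = 0.0326/0.0170 = 1.92.
Two-sided p-value ≈ 2·Φ(−1.922) = 0.0546.

z = 1.92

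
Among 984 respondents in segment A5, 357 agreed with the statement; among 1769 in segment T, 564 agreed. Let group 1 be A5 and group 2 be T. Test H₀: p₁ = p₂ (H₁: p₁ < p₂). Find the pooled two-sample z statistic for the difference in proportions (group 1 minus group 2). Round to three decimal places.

z = 2.344

p̂₁ = 357/984 ≈ 0.36280, p̂₂ = 564/1769 ≈ 0.31882.
Pooled p̂ = (357+564)/(984+1769) = 921/2753 = 0.33454.
SE = √(0.222624 × 0.00158155) = 0.01876.
z = (0.36280 − 0.31882)/0.01876 = 0.04398/0.01876 = 2.344.
p-value = P(Z < 2.344) ≈ 0.9905.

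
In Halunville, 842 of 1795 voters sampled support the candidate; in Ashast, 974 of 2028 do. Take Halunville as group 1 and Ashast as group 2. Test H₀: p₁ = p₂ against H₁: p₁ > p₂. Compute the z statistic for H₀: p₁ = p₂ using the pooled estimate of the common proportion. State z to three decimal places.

p̂₁ = 842/1795 ≈ 0.46908, p̂₂ = 974/2028 ≈ 0.48028.
Pooled p̂ = (842+974)/(1795+2028) = 1816/3823 = 0.47502.
SE = √(p̂(1−p̂)(1/n₁+1/n₂)) = √(0.47502·0.52498·0.0010502) = √(0.000261895) = 0.01618.
z = (0.46908 − 0.48028)/0.01618 = -0.01120/0.01618 = -0.692.
p-value = P(Z > -0.692) ≈ 0.7555.

z = -0.692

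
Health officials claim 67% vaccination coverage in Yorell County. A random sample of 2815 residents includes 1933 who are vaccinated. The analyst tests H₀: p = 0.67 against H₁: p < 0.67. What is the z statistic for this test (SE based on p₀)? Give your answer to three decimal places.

z = 1.882

p̂ = 1933/2815 = 0.686679.
SE = √(p₀(1−p₀)/n) = √(0.2211/2815) = 0.008862.
z = (0.686679 − 0.67)/0.008862 = 0.016679/0.008862 = 1.882.
p-value = P(Z < 1.882) ≈ 0.9701.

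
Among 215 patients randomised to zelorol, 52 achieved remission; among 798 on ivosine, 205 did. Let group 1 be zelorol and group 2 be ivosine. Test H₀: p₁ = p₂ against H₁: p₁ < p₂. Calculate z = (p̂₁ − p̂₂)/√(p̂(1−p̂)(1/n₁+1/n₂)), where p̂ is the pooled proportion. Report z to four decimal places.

z = -0.4496

p̂₁ = 52/215 ≈ 0.241860, p̂₂ = 205/798 ≈ 0.256892.
Pooled p̂ = (52+205)/(215+798) = 257/1013 = 0.253702.
SE = √(0.189337 × 0.0059043) = 0.033435.
z = (0.241860 − 0.256892)/0.033435 = -0.015032/0.033435 = -0.4496.
p-value = P(Z < -0.450) ≈ 0.3265.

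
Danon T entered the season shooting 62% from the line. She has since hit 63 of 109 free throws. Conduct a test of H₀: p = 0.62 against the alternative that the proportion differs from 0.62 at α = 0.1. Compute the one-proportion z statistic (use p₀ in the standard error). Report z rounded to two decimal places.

p̂ = 63/109 ≈ 0.5780.
Under H₀, SE = √(0.62·0.38/109) = √(0.00216147) = 0.0465.
z = (0.5780 − 0.62)/0.0465 = -0.0420/0.0465 = -0.90.
p-value = 2·P(Z > 0.904) ≈ 0.3661. With α = 0.1, fail to reject H₀.

z = -0.90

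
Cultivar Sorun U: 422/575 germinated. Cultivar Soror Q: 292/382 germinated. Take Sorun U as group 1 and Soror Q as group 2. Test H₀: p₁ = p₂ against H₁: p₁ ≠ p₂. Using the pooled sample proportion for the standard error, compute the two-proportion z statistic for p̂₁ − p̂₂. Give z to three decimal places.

p̂₁ = 422/575 = 0.73391, p̂₂ = 292/382 = 0.76440.
Pooled p̂ = (422+292)/(575+382) = 714/957 = 0.74608.
SE = √(p̂(1−p̂)(1/n₁+1/n₂)) = √(0.74608·0.25392·0.00435693) = √(0.000825394) = 0.02873.
z = (0.73391 − 0.76440)/0.02873 = -0.03049/0.02873 = -1.061.

z = -1.061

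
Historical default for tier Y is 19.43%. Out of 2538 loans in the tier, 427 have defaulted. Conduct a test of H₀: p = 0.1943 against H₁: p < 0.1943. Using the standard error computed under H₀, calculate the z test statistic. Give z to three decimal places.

p̂ = 427/2538 ≈ 0.168243.
Under H₀, SE = √(0.1943·0.8057/2538) = √(6.16814e-05) = 0.007854.
z = (0.168243 − 0.1943)/0.007854 = -0.026057/0.007854 = -3.318.

z = -3.318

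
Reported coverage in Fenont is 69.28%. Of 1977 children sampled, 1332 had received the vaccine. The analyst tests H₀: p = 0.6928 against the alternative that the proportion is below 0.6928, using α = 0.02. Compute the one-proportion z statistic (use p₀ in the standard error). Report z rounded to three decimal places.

z = -1.836

p̂ = 1332/1977 = 0.673748.
SE = √(p₀(1−p₀)/n) = √(0.21283/1977) = 0.010376.
z = (0.673748 − 0.6928)/0.010376 = -0.019052/0.010376 = -1.836.
p-value = P(Z < -1.836) ≈ 0.0332. With α = 0.02, fail to reject H₀.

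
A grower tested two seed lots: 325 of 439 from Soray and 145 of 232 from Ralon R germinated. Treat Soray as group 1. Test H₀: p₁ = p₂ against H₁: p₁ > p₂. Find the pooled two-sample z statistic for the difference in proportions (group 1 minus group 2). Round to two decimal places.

p̂₁ = 325/439 ≈ 0.7403, p̂₂ = 145/232 ≈ 0.6250.
Pooled p̂ = (325+145)/(439+232) = 470/671 = 0.7004.
SE = √(0.209821 × 0.00658825) = 0.0372.
z = (0.7403 − 0.6250)/0.0372 = 0.1153/0.0372 = 3.10.

z = 3.10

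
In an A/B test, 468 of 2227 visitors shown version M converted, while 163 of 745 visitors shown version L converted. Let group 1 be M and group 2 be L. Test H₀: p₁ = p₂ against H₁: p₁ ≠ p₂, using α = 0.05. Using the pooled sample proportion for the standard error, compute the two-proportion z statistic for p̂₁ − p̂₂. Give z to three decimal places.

p̂₁ = 468/2227 ≈ 0.21015, p̂₂ = 163/745 ≈ 0.21879.
Pooled p̂ = (468+163)/(2227+745) = 631/2972 = 0.21231.
SE = √(0.167237 × 0.00179132) = 0.01731.
z = (0.21015 − 0.21879)/0.01731 = -0.00864/0.01731 = -0.499.
Two-sided p-value ≈ 2·Φ(−0.499) = 0.6175, so at α = 0.05 we fail to reject H₀.

z = -0.499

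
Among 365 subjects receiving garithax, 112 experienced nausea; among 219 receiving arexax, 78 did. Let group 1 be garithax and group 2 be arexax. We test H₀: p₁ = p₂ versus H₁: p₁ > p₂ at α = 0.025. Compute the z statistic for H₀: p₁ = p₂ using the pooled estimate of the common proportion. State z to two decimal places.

p̂₁ = 112/365 ≈ 0.3068, p̂₂ = 78/219 ≈ 0.3562.
Pooled p̂ = (112+78)/(365+219) = 190/584 = 0.3253.
SE = √(0.219495 × 0.00730594) = 0.0400.
z = (0.3068 − 0.3562)/0.0400 = -0.0494/0.0400 = -1.23.
p-value = P(Z > -1.231) ≈ 0.8909; since p > α = 0.025, fail to reject H₀.

z = -1.23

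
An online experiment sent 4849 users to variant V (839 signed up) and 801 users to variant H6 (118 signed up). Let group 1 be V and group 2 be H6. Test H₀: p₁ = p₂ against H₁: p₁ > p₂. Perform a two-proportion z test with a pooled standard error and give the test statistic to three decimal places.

z = 1.797

p̂₁ = 839/4849 = 0.17303, p̂₂ = 118/801 = 0.14732.
Pooled p̂ = (839+118)/(4849+801) = 957/5650 = 0.16938.
SE = √(p̂(1−p̂)(1/n₁+1/n₂)) = √(0.16938·0.83062·0.00145467) = √(0.000204658) = 0.01431.
z = (0.17303 − 0.14732)/0.01431 = 0.02571/0.01431 = 1.797.
p-value = P(Z > 1.797) ≈ 0.0362.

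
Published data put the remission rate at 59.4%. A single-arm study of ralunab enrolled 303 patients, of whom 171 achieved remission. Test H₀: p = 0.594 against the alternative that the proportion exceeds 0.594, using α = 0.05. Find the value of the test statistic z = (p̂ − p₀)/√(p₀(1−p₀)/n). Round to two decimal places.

z = -1.05

p̂ = 171/303 ≈ 0.5644.
Standard error under H₀: √(0.594×0.406/303) = 0.0282.
z = (0.5644 − 0.594)/0.0282 = -0.0296/0.0282 = -1.05.
p-value = P(Z > -1.051) ≈ 0.8533. With α = 0.05, fail to reject H₀.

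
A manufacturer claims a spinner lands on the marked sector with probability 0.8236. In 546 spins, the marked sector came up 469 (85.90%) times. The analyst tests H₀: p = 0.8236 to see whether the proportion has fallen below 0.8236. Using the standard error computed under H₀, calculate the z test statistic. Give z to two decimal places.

p̂ = 469/546 = 0.8590.
SE = √(p₀(1−p₀)/n) = √(0.14528/546) = 0.0163.
z = (0.8590 − 0.8236)/0.0163 = 0.0354/0.0163 = 2.17.

z = 2.17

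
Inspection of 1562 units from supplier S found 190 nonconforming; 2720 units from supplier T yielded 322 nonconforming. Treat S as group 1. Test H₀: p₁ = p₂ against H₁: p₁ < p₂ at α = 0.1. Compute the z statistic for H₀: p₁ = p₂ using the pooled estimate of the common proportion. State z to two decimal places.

p̂₁ = 190/1562 ≈ 0.12164, p̂₂ = 322/2720 ≈ 0.11838.
Pooled p̂ = (190+322)/(1562+2720) = 512/4282 = 0.11957.
SE = √(0.105273 × 0.00100785) = 0.01030.
z = (0.12164 − 0.11838)/0.01030 = 0.00326/0.01030 = 0.32.
p-value = P(Z < 0.316) ≈ 0.6241, so at α = 0.1 we fail to reject H₀.

z = 0.32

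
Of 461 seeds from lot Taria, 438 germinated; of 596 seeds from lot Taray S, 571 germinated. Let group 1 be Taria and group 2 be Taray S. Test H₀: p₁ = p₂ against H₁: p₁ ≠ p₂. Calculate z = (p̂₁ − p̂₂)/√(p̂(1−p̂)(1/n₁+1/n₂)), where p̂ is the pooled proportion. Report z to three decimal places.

z = -0.615

p̂₁ = 438/461 ≈ 0.95011, p̂₂ = 571/596 ≈ 0.95805.
Pooled p̂ = (438+571)/(461+596) = 1009/1057 = 0.95459.
SE = √(p̂(1−p̂)(1/n₁+1/n₂)) = √(0.95459·0.04541·0.00384705) = √(0.000166767) = 0.01291.
z = (0.95011 − 0.95805)/0.01291 = -0.00794/0.01291 = -0.615.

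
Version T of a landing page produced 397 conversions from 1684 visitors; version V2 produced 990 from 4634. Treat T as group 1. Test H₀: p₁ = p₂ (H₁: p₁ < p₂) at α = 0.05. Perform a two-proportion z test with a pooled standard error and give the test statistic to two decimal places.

p̂₁ = 397/1684 ≈ 0.23575, p̂₂ = 990/4634 ≈ 0.21364.
Pooled p̂ = (397+990)/(1684+4634) = 1387/6318 = 0.21953.
SE = √(0.171337 × 0.000809621) = 0.01178.
z = (0.23575 − 0.21364)/0.01178 = 0.02211/0.01178 = 1.88.
p-value = P(Z < 1.877) ≈ 0.9698. With α = 0.05, fail to reject H₀.

z = 1.88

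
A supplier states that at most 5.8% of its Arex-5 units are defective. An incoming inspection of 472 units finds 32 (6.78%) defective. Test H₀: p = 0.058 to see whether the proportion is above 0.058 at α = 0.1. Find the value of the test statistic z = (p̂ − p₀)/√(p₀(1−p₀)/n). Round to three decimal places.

p̂ = 32/472 = 0.06780.
SE = √(p₀(1−p₀)/n) = √(0.054636/472) = 0.01076.
z = (0.06780 − 0.058)/0.01076 = 0.00980/0.01076 = 0.911.
p-value = P(Z > 0.911) ≈ 0.1813; since p > α = 0.1, fail to reject H₀.

z = 0.911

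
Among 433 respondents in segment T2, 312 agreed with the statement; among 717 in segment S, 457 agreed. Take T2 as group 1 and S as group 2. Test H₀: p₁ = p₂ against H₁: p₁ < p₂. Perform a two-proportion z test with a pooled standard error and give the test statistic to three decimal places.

p̂₁ = 312/433 = 0.7205543, p̂₂ = 457/717 = 0.6373780.
Pooled p̂ = (312+457)/(433+717) = 769/1150 = 0.6686957.
SE = √(0.221542 × 0.00370417) = 0.0286466.
z = (0.7205543 − 0.6373780)/0.0286466 = 0.0831763/0.0286466 = 2.904.
p-value = P(Z < 2.904) ≈ 0.9982.

z = 2.904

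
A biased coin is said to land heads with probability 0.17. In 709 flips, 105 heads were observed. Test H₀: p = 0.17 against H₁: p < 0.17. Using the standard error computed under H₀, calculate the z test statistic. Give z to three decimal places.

z = -1.553

p̂ = 105/709 = 0.148096.
Under H₀, SE = √(0.17·0.83/709) = √(0.000199013) = 0.014107.
z = (0.148096 − 0.17)/0.014107 = -0.021904/0.014107 = -1.553.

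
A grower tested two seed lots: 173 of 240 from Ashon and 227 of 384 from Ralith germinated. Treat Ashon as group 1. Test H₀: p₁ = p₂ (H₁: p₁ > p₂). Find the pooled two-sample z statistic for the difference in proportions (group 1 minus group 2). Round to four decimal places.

z = 3.2855

p̂₁ = 173/240 = 0.720833, p̂₂ = 227/384 = 0.591146.
Pooled p̂ = (173+227)/(240+384) = 400/624 = 0.641026.
SE = √(p̂(1−p̂)(1/n₁+1/n₂)) = √(0.641026·0.358974·0.00677083) = √(0.00155805) = 0.039472.
z = (0.720833 − 0.591146)/0.039472 = 0.129687/0.039472 = 3.2855.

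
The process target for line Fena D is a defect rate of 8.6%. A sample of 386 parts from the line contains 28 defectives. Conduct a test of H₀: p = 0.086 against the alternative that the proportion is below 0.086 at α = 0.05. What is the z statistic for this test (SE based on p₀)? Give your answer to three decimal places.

p̂ = 28/386 = 0.07254.
Under H₀, SE = √(0.086·0.914/386) = √(0.000203637) = 0.01427.
z = (0.07254 − 0.086)/0.01427 = -0.01346/0.01427 = -0.943.
p-value = P(Z < -0.943) ≈ 0.1728; since p > α = 0.05, fail to reject H₀.

z = -0.943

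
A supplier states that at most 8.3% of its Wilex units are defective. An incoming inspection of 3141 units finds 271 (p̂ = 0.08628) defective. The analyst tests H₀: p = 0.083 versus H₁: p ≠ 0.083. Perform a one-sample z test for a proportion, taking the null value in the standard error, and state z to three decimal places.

z = 0.666

p̂ = 271/3141 = 0.086278.
Standard error under H₀: √(0.083×0.917/3141) = 0.004923.
z = (0.086278 − 0.083)/0.004923 = 0.003278/0.004923 = 0.666.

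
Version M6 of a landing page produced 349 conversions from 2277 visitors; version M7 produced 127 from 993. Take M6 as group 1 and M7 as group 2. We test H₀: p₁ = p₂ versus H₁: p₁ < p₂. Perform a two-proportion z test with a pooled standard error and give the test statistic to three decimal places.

p̂₁ = 349/2277 = 0.15327, p̂₂ = 127/993 = 0.12790.
Pooled p̂ = (349+127)/(2277+993) = 476/3270 = 0.14557.
SE = √(0.124376 × 0.00144622) = 0.01341.
z = (0.15327 − 0.12790)/0.01341 = 0.02537/0.01341 = 1.892.

z = 1.892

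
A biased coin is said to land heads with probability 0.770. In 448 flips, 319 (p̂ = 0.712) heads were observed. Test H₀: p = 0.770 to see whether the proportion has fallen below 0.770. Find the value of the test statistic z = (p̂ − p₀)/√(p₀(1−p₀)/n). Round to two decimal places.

p̂ = 319/448 = 0.7121.
Under H₀, SE = √(0.77·0.23/448) = √(0.000395312) = 0.0199.
z = (0.7121 − 0.77)/0.0199 = -0.0579/0.0199 = -2.91.

z = -2.91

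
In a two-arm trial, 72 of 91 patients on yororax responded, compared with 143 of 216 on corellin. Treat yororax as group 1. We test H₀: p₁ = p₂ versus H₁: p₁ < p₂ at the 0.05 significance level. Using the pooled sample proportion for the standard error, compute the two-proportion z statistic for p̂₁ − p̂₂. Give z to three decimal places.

p̂₁ = 72/91 = 0.79121, p̂₂ = 143/216 = 0.66204.
Pooled p̂ = (72+143)/(91+216) = 215/307 = 0.70033.
SE = √(0.20987 × 0.0156186) = 0.05725.
z = (0.79121 − 0.66204)/0.05725 = 0.12917/0.05725 = 2.256.
p-value = P(Z < 2.256) ≈ 0.9880. With α = 0.05, fail to reject H₀.

z = 2.256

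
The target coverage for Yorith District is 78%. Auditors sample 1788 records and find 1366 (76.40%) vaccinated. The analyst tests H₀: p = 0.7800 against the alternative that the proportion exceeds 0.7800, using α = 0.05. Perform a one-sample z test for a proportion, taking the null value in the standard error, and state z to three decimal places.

z = -1.635

p̂ = 1366/1788 = 0.76398.
Under H₀, SE = √(0.78·0.22/1788) = √(9.59732e-05) = 0.00980.
z = (0.76398 − 0.78)/0.00980 = -0.01602/0.00980 = -1.635.
p-value = P(Z > -1.635) ≈ 0.9490; since p > α = 0.05, fail to reject H₀.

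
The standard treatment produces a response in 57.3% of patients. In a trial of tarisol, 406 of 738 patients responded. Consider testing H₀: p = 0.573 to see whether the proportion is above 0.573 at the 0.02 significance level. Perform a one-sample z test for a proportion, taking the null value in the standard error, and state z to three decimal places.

p̂ = 406/738 = 0.550136.
Under H₀, SE = √(0.573·0.427/738) = √(0.000331533) = 0.018208.
z = (0.550136 − 0.573)/0.018208 = -0.022864/0.018208 = -1.256.
p-value = P(Z > -1.256) ≈ 0.8954. With α = 0.02, fail to reject H₀.

z = -1.256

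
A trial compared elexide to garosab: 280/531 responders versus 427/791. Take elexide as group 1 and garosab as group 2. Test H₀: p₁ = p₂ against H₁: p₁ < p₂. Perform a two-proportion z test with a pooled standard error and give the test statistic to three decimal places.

p̂₁ = 280/531 ≈ 0.52731, p̂₂ = 427/791 ≈ 0.53982.
Pooled p̂ = (280+427)/(531+791) = 707/1322 = 0.53480.
SE = √(0.248789 × 0.00314746) = 0.02798.
z = (0.52731 − 0.53982)/0.02798 = -0.01251/0.02798 = -0.447.

z = -0.447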